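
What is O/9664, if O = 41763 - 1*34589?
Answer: 3587/4832 ≈ 0.74234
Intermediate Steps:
O = 7174 (O = 41763 - 34589 = 7174)
O/9664 = 7174/9664 = 7174*(1/9664) = 3587/4832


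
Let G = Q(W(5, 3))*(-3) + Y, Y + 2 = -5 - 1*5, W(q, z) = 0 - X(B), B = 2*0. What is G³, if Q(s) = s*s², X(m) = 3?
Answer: 328509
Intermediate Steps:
B = 0
W(q, z) = -3 (W(q, z) = 0 - 1*3 = 0 - 3 = -3)
Q(s) = s³
Y = -12 (Y = -2 + (-5 - 1*5) = -2 + (-5 - 5) = -2 - 10 = -12)
G = 69 (G = (-3)³*(-3) - 12 = -27*(-3) - 12 = 81 - 12 = 69)
G³ = 69³ = 328509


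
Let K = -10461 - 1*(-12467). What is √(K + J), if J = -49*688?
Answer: I*√31706 ≈ 178.06*I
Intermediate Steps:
J = -33712
K = 2006 (K = -10461 + 12467 = 2006)
√(K + J) = √(2006 - 33712) = √(-31706) = I*√31706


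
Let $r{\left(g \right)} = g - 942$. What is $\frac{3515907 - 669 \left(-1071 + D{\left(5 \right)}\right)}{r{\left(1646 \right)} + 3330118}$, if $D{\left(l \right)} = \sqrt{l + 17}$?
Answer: $\frac{705401}{555137} - \frac{223 \sqrt{22}}{1110274} \approx 1.2697$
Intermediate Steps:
$D{\left(l \right)} = \sqrt{17 + l}$
$r{\left(g \right)} = -942 + g$
$\frac{3515907 - 669 \left(-1071 + D{\left(5 \right)}\right)}{r{\left(1646 \right)} + 3330118} = \frac{3515907 - 669 \left(-1071 + \sqrt{17 + 5}\right)}{\left(-942 + 1646\right) + 3330118} = \frac{3515907 - 669 \left(-1071 + \sqrt{22}\right)}{704 + 3330118} = \frac{3515907 + \left(716499 - 669 \sqrt{22}\right)}{3330822} = \left(4232406 - 669 \sqrt{22}\right) \frac{1}{3330822} = \frac{705401}{555137} - \frac{223 \sqrt{22}}{1110274}$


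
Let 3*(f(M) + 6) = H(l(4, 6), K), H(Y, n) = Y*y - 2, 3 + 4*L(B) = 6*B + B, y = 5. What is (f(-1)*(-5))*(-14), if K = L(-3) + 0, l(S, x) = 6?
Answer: 700/3 ≈ 233.33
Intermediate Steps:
L(B) = -3/4 + 7*B/4 (L(B) = -3/4 + (6*B + B)/4 = -3/4 + (7*B)/4 = -3/4 + 7*B/4)
K = -6 (K = (-3/4 + (7/4)*(-3)) + 0 = (-3/4 - 21/4) + 0 = -6 + 0 = -6)
H(Y, n) = -2 + 5*Y (H(Y, n) = Y*5 - 2 = 5*Y - 2 = -2 + 5*Y)
f(M) = 10/3 (f(M) = -6 + (-2 + 5*6)/3 = -6 + (-2 + 30)/3 = -6 + (1/3)*28 = -6 + 28/3 = 10/3)
(f(-1)*(-5))*(-14) = ((10/3)*(-5))*(-14) = -50/3*(-14) = 700/3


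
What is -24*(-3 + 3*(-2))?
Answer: 216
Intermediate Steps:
-24*(-3 + 3*(-2)) = -24*(-3 - 6) = -24*(-9) = 216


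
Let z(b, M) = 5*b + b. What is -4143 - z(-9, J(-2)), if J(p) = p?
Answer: -4089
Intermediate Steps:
z(b, M) = 6*b
-4143 - z(-9, J(-2)) = -4143 - 6*(-9) = -4143 - 1*(-54) = -4143 + 54 = -4089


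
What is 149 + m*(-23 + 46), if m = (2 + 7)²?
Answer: 2012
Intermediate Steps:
m = 81 (m = 9² = 81)
149 + m*(-23 + 46) = 149 + 81*(-23 + 46) = 149 + 81*23 = 149 + 1863 = 2012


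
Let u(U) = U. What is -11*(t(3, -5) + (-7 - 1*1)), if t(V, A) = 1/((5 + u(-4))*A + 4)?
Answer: 99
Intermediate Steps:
t(V, A) = 1/(4 + A) (t(V, A) = 1/((5 - 4)*A + 4) = 1/(1*A + 4) = 1/(A + 4) = 1/(4 + A))
-11*(t(3, -5) + (-7 - 1*1)) = -11*(1/(4 - 5) + (-7 - 1*1)) = -11*(1/(-1) + (-7 - 1)) = -11*(-1 - 8) = -11*(-9) = 99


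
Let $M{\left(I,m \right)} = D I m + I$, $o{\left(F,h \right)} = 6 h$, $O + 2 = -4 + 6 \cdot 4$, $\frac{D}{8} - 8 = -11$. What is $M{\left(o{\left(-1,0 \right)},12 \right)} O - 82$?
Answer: $-82$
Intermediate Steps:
$D = -24$ ($D = 64 + 8 \left(-11\right) = 64 - 88 = -24$)
$O = 18$ ($O = -2 + \left(-4 + 6 \cdot 4\right) = -2 + \left(-4 + 24\right) = -2 + 20 = 18$)
$M{\left(I,m \right)} = I - 24 I m$ ($M{\left(I,m \right)} = - 24 I m + I = I - 24 I m$)
$M{\left(o{\left(-1,0 \right)},12 \right)} O - 82 = 6 \cdot 0 \left(1 - 288\right) 18 - 82 = 0 \left(1 - 288\right) 18 - 82 = 0 \left(-287\right) 18 - 82 = 0 \cdot 18 - 82 = 0 - 82 = -82$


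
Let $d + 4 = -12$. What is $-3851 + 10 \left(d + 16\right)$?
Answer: $-3851$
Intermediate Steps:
$d = -16$ ($d = -4 - 12 = -16$)
$-3851 + 10 \left(d + 16\right) = -3851 + 10 \left(-16 + 16\right) = -3851 + 10 \cdot 0 = -3851 + 0 = -3851$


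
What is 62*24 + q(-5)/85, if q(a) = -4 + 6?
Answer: 126482/85 ≈ 1488.0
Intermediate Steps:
q(a) = 2
62*24 + q(-5)/85 = 62*24 + 2/85 = 1488 + 2*(1/85) = 1488 + 2/85 = 126482/85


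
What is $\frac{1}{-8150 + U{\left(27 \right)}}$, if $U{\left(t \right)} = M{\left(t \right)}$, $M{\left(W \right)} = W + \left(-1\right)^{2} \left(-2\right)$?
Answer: $- \frac{1}{8125} \approx -0.00012308$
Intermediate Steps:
$M{\left(W \right)} = -2 + W$ ($M{\left(W \right)} = W + 1 \left(-2\right) = W - 2 = -2 + W$)
$U{\left(t \right)} = -2 + t$
$\frac{1}{-8150 + U{\left(27 \right)}} = \frac{1}{-8150 + \left(-2 + 27\right)} = \frac{1}{-8150 + 25} = \frac{1}{-8125} = - \frac{1}{8125}$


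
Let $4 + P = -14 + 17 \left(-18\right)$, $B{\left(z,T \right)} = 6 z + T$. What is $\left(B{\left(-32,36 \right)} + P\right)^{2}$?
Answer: $230400$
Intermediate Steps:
$B{\left(z,T \right)} = T + 6 z$
$P = -324$ ($P = -4 + \left(-14 + 17 \left(-18\right)\right) = -4 - 320 = -324$)
$\left(B{\left(-32,36 \right)} + P\right)^{2} = \left(\left(36 + 6 \left(-32\right)\right) - 324\right)^{2} = \left(\left(36 - 192\right) - 324\right)^{2} = \left(-156 - 324\right)^{2} = \left(-480\right)^{2} = 230400$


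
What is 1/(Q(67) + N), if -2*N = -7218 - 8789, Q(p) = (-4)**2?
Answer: 2/16039 ≈ 0.00012470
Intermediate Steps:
Q(p) = 16
N = 16007/2 (N = -(-7218 - 8789)/2 = -1/2*(-16007) = 16007/2 ≈ 8003.5)
1/(Q(67) + N) = 1/(16 + 16007/2) = 1/(16039/2) = 2/16039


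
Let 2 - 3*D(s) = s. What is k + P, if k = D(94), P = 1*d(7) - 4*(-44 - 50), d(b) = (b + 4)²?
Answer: 1399/3 ≈ 466.33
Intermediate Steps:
D(s) = ⅔ - s/3
d(b) = (4 + b)²
P = 497 (P = 1*(4 + 7)² - 4*(-44 - 50) = 1*11² - 4*(-94) = 1*121 + 376 = 121 + 376 = 497)
k = -92/3 (k = ⅔ - ⅓*94 = ⅔ - 94/3 = -92/3 ≈ -30.667)
k + P = -92/3 + 497 = 1399/3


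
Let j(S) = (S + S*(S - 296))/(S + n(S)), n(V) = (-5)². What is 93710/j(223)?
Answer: -2905010/2007 ≈ -1447.4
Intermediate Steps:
n(V) = 25
j(S) = (S + S*(-296 + S))/(25 + S) (j(S) = (S + S*(S - 296))/(S + 25) = (S + S*(-296 + S))/(25 + S))
93710/j(223) = 93710/((223*(-295 + 223)/(25 + 223))) = 93710/((223*(-72)/248)) = 93710/((223*(1/248)*(-72))) = 93710/(-2007/31) = 93710*(-31/2007) = -2905010/2007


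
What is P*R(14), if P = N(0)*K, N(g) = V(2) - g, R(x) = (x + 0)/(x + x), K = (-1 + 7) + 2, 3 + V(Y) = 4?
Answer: 4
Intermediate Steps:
V(Y) = 1 (V(Y) = -3 + 4 = 1)
K = 8 (K = 6 + 2 = 8)
R(x) = ½ (R(x) = x/((2*x)) = x*(1/(2*x)) = ½)
N(g) = 1 - g
P = 8 (P = (1 - 1*0)*8 = (1 + 0)*8 = 1*8 = 8)
P*R(14) = 8*(½) = 4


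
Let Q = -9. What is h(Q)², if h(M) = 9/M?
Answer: 1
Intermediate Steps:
h(Q)² = (9/(-9))² = (9*(-⅑))² = (-1)² = 1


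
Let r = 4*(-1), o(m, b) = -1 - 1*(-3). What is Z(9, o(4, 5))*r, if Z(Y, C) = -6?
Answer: 24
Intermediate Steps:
o(m, b) = 2 (o(m, b) = -1 + 3 = 2)
r = -4
Z(9, o(4, 5))*r = -6*(-4) = 24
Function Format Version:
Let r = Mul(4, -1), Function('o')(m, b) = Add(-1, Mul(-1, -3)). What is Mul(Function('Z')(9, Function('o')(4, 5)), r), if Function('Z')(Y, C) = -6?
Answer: 24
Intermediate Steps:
Function('o')(m, b) = 2 (Function('o')(m, b) = Add(-1, 3) = 2)
r = -4
Mul(Function('Z')(9, Function('o')(4, 5)), r) = Mul(-6, -4) = 24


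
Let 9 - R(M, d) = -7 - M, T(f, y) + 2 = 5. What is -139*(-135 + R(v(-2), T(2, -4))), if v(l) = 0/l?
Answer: 16541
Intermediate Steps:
T(f, y) = 3 (T(f, y) = -2 + 5 = 3)
v(l) = 0
R(M, d) = 16 + M (R(M, d) = 9 - (-7 - M) = 9 + (7 + M) = 16 + M)
-139*(-135 + R(v(-2), T(2, -4))) = -139*(-135 + (16 + 0)) = -139*(-135 + 16) = -139*(-119) = 16541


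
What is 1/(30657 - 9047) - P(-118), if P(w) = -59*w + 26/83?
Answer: -12487813837/1793630 ≈ -6962.3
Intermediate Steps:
P(w) = 26/83 - 59*w (P(w) = -59*w + 26*(1/83) = -59*w + 26/83 = 26/83 - 59*w)
1/(30657 - 9047) - P(-118) = 1/(30657 - 9047) - (26/83 - 59*(-118)) = 1/21610 - (26/83 + 6962) = 1/21610 - 1*577872/83 = 1/21610 - 577872/83 = -12487813837/1793630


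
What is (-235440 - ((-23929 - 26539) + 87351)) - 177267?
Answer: -449590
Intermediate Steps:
(-235440 - ((-23929 - 26539) + 87351)) - 177267 = (-235440 - (-50468 + 87351)) - 177267 = (-235440 - 1*36883) - 177267 = (-235440 - 36883) - 177267 = -272323 - 177267 = -449590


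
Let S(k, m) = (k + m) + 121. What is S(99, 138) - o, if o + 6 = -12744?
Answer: 13108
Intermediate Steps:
o = -12750 (o = -6 - 12744 = -12750)
S(k, m) = 121 + k + m
S(99, 138) - o = (121 + 99 + 138) - 1*(-12750) = 358 + 12750 = 13108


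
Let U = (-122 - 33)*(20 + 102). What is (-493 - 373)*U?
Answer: 16376060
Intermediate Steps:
U = -18910 (U = -155*122 = -18910)
(-493 - 373)*U = (-493 - 373)*(-18910) = -866*(-18910) = 16376060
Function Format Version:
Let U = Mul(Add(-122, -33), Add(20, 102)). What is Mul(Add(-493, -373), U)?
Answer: 16376060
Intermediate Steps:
U = -18910 (U = Mul(-155, 122) = -18910)
Mul(Add(-493, -373), U) = Mul(Add(-493, -373), -18910) = Mul(-866, -18910) = 16376060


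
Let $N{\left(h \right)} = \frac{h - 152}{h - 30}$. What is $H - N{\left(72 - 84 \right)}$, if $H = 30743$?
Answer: $\frac{645521}{21} \approx 30739.0$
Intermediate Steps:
$N{\left(h \right)} = \frac{-152 + h}{-30 + h}$
$H - N{\left(72 - 84 \right)} = 30743 - \frac{-152 + \left(72 - 84\right)}{-30 + \left(72 - 84\right)} = 30743 - \frac{-152 - 12}{-30 - 12} = 30743 - \frac{1}{-42} \left(-164\right) = 30743 - \left(- \frac{1}{42}\right) \left(-164\right) = 30743 - \frac{82}{21} = \frac{645521}{21}$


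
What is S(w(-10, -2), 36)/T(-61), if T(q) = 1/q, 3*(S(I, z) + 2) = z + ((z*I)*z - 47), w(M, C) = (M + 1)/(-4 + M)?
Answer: -348493/21 ≈ -16595.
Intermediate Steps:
w(M, C) = (1 + M)/(-4 + M)
S(I, z) = -53/3 + z/3 + I*z²/3 (S(I, z) = -2 + (z + ((z*I)*z - 47))/3 = -2 + (z + ((I*z)*z - 47))/3 = -2 + (z + (I*z² - 47))/3 = -2 + (z + (-47 + I*z²))/3 = -2 + (-47 + z + I*z²)/3 = -2 + (-47/3 + z/3 + I*z²/3) = -53/3 + z/3 + I*z²/3)
S(w(-10, -2), 36)/T(-61) = (-53/3 + (⅓)*36 + (⅓)*((1 - 10)/(-4 - 10))*36²)/(1/(-61)) = (-53/3 + 12 + (⅓)*(-9/(-14))*1296)/(-1/61) = (-53/3 + 12 + (⅓)*(-1/14*(-9))*1296)*(-61) = (-53/3 + 12 + (⅓)*(9/14)*1296)*(-61) = (-53/3 + 12 + 1944/7)*(-61) = (5713/21)*(-61) = -348493/21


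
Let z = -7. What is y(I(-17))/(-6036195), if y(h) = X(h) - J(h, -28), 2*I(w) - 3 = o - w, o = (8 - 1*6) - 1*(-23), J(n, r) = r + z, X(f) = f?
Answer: -23/2414478 ≈ -9.5259e-6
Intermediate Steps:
J(n, r) = -7 + r (J(n, r) = r - 7 = -7 + r)
o = 25 (o = (8 - 6) + 23 = 2 + 23 = 25)
I(w) = 14 - w/2 (I(w) = 3/2 + (25 - w)/2 = 3/2 + (25/2 - w/2) = 14 - w/2)
y(h) = 35 + h (y(h) = h - (-7 - 28) = h - 1*(-35) = h + 35 = 35 + h)
y(I(-17))/(-6036195) = (35 + (14 - ½*(-17)))/(-6036195) = (35 + (14 + 17/2))*(-1/6036195) = (35 + 45/2)*(-1/6036195) = (115/2)*(-1/6036195) = -23/2414478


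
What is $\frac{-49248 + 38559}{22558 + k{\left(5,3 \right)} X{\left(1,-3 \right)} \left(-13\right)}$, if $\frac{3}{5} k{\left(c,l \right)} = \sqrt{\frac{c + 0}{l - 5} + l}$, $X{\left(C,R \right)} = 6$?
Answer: $- \frac{120561231}{254427457} - \frac{694785 \sqrt{2}}{508854914} \approx -0.47578$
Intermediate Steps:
$k{\left(c,l \right)} = \frac{5 \sqrt{l + \frac{c}{-5 + l}}}{3}$ ($k{\left(c,l \right)} = \frac{5 \sqrt{\frac{c + 0}{l - 5} + l}}{3} = \frac{5 \sqrt{\frac{c}{-5 + l} + l}}{3} = \frac{5 \sqrt{l + \frac{c}{-5 + l}}}{3}$)
$\frac{-49248 + 38559}{22558 + k{\left(5,3 \right)} X{\left(1,-3 \right)} \left(-13\right)} = \frac{-49248 + 38559}{22558 + \frac{5 \sqrt{\frac{5 + 3 \left(-5 + 3\right)}{-5 + 3}}}{3} \cdot 6 \left(-13\right)} = - \frac{10689}{22558 + \frac{5 \sqrt{\frac{5 + 3 \left(-2\right)}{-2}}}{3} \cdot 6 \left(-13\right)} = - \frac{10689}{22558 + \frac{5 \sqrt{- \frac{5 - 6}{2}}}{3} \cdot 6 \left(-13\right)} = - \frac{10689}{22558 + \frac{5 \sqrt{\left(- \frac{1}{2}\right) \left(-1\right)}}{3} \cdot 6 \left(-13\right)} = - \frac{10689}{22558 + \frac{5}{3 \sqrt{2}} \cdot 6 \left(-13\right)} = - \frac{10689}{22558 + \frac{5 \frac{\sqrt{2}}{2}}{3} \cdot 6 \left(-13\right)} = - \frac{10689}{22558 + \frac{5 \sqrt{2}}{6} \cdot 6 \left(-13\right)} = - \frac{10689}{22558 + 5 \sqrt{2} \left(-13\right)} = - \frac{10689}{22558 - 65 \sqrt{2}}$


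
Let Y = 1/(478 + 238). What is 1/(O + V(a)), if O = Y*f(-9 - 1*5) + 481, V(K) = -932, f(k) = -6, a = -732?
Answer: -358/161461 ≈ -0.0022173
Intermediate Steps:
Y = 1/716 ≈ 0.0013966
O = 172195/358 (O = (1/716)*(-6) + 481 = -3/358 + 481 = 172195/358 ≈ 480.99)
1/(O + V(a)) = 1/(172195/358 - 932) = 1/(-161461/358) = -358/161461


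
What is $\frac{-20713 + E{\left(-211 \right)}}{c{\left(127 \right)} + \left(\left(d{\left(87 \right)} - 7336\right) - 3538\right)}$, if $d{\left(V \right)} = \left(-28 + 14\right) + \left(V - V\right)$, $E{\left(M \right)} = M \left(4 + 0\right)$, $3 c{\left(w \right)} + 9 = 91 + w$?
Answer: $\frac{64671}{32455} \approx 1.9926$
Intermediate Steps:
$c{\left(w \right)} = \frac{82}{3} + \frac{w}{3}$ ($c{\left(w \right)} = -3 + \frac{91 + w}{3} = -3 + \left(\frac{91}{3} + \frac{w}{3}\right) = \frac{82}{3} + \frac{w}{3}$)
$E{\left(M \right)} = 4 M$ ($E{\left(M \right)} = M 4 = 4 M$)
$d{\left(V \right)} = -14$ ($d{\left(V \right)} = -14 + 0 = -14$)
$\frac{-20713 + E{\left(-211 \right)}}{c{\left(127 \right)} + \left(\left(d{\left(87 \right)} - 7336\right) - 3538\right)} = \frac{-20713 + 4 \left(-211\right)}{\left(\frac{82}{3} + \frac{1}{3} \cdot 127\right) - 10888} = \frac{-20713 - 844}{\left(\frac{82}{3} + \frac{127}{3}\right) - 10888} = - \frac{21557}{\frac{209}{3} - 10888} = - \frac{21557}{- \frac{32455}{3}} = \left(-21557\right) \left(- \frac{3}{32455}\right) = \frac{64671}{32455}$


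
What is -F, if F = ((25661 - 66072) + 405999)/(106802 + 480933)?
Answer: -365588/587735 ≈ -0.62203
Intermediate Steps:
F = 365588/587735 (F = (-40411 + 405999)/587735 = 365588*(1/587735) = 365588/587735 ≈ 0.62203)
-F = -1*365588/587735 = -365588/587735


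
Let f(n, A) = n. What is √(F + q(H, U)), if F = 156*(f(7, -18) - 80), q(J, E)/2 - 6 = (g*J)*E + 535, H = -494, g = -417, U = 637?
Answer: √262431146 ≈ 16200.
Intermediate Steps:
q(J, E) = 1082 - 834*E*J (q(J, E) = 12 + 2*((-417*J)*E + 535) = 12 + 2*(-417*E*J + 535) = 12 + 2*(535 - 417*E*J) = 12 + (1070 - 834*E*J) = 1082 - 834*E*J)
F = -11388 (F = 156*(7 - 80) = 156*(-73) = -11388)
√(F + q(H, U)) = √(-11388 + (1082 - 834*637*(-494))) = √(-11388 + (1082 + 262441452)) = √(-11388 + 262442534) = √262431146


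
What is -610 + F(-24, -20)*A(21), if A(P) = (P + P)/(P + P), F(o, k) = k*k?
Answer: -210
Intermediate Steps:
F(o, k) = k²
A(P) = 1 (A(P) = (2*P)/((2*P)) = (2*P)*(1/(2*P)) = 1)
-610 + F(-24, -20)*A(21) = -610 + (-20)²*1 = -610 + 400*1 = -610 + 400 = -210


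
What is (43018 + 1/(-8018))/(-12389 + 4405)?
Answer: -344918323/64015712 ≈ -5.3880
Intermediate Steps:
(43018 + 1/(-8018))/(-12389 + 4405) = (43018 - 1/8018)/(-7984) = (344918323/8018)*(-1/7984) = -344918323/64015712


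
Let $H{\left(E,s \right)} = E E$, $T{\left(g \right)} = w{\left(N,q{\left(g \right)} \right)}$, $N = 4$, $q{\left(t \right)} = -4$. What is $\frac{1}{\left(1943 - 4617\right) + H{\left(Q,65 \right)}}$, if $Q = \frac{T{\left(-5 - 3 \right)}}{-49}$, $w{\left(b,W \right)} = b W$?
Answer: $- \frac{2401}{6420018} \approx -0.00037399$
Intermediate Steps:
$w{\left(b,W \right)} = W b$
$T{\left(g \right)} = -16$ ($T{\left(g \right)} = \left(-4\right) 4 = -16$)
$Q = \frac{16}{49}$ ($Q = - \frac{16}{-49} = \left(-16\right) \left(- \frac{1}{49}\right) = \frac{16}{49} \approx 0.32653$)
$H{\left(E,s \right)} = E^{2}$
$\frac{1}{\left(1943 - 4617\right) + H{\left(Q,65 \right)}} = \frac{1}{\left(1943 - 4617\right) + \left(\frac{16}{49}\right)^{2}} = \frac{1}{\left(1943 - 4617\right) + \frac{256}{2401}} = \frac{1}{-2674 + \frac{256}{2401}} = \frac{1}{- \frac{6420018}{2401}} = - \frac{2401}{6420018}$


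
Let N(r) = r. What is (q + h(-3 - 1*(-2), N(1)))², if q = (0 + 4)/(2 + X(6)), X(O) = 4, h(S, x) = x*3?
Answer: 121/9 ≈ 13.444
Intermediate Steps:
h(S, x) = 3*x
q = ⅔ (q = (0 + 4)/(2 + 4) = 4/6 = 4*(⅙) = ⅔ ≈ 0.66667)
(q + h(-3 - 1*(-2), N(1)))² = (⅔ + 3*1)² = (⅔ + 3)² = (11/3)² = 121/9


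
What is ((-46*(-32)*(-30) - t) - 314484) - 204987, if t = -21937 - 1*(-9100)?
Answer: -550794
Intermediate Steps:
t = -12837 (t = -21937 + 9100 = -12837)
((-46*(-32)*(-30) - t) - 314484) - 204987 = ((-46*(-32)*(-30) - 1*(-12837)) - 314484) - 204987 = ((1472*(-30) + 12837) - 314484) - 204987 = ((-44160 + 12837) - 314484) - 204987 = (-31323 - 314484) - 204987 = -345807 - 204987 = -550794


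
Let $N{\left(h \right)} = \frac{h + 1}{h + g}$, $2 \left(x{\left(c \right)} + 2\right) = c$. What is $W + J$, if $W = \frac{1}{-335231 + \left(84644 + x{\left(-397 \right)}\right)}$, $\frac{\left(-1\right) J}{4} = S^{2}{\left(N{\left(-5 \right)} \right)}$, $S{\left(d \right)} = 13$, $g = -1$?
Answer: $- \frac{339064702}{501575} \approx -676.0$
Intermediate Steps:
$x{\left(c \right)} = -2 + \frac{c}{2}$
$N{\left(h \right)} = \frac{1 + h}{-1 + h}$ ($N{\left(h \right)} = \frac{h + 1}{h - 1} = \frac{1 + h}{-1 + h}$)
$J = -676$ ($J = - 4 \cdot 13^{2} = \left(-4\right) 169 = -676$)
$W = - \frac{2}{501575}$ ($W = \frac{1}{-335231 + \left(84644 + \left(-2 + \frac{1}{2} \left(-397\right)\right)\right)} = \frac{1}{-335231 + \left(84644 - \frac{401}{2}\right)} = \frac{1}{-335231 + \frac{168887}{2}} = \frac{1}{- \frac{501575}{2}} = - \frac{2}{501575} \approx -3.9874 \cdot 10^{-6}$)
$W + J = - \frac{2}{501575} - 676 = - \frac{339064702}{501575}$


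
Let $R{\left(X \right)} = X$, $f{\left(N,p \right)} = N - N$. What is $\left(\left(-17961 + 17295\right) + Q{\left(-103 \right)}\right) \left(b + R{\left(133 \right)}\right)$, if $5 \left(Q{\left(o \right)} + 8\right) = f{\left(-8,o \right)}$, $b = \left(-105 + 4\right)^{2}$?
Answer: $-6965116$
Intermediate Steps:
$f{\left(N,p \right)} = 0$
$b = 10201$ ($b = \left(-101\right)^{2} = 10201$)
$Q{\left(o \right)} = -8$ ($Q{\left(o \right)} = -8 + \frac{1}{5} \cdot 0 = -8 + 0 = -8$)
$\left(\left(-17961 + 17295\right) + Q{\left(-103 \right)}\right) \left(b + R{\left(133 \right)}\right) = \left(\left(-17961 + 17295\right) - 8\right) \left(10201 + 133\right) = \left(-666 - 8\right) 10334 = \left(-674\right) 10334 = -6965116$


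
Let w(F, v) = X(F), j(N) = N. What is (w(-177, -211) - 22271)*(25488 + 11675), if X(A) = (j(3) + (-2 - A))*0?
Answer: -827657173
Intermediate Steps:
X(A) = 0 (X(A) = (3 + (-2 - A))*0 = (1 - A)*0 = 0)
w(F, v) = 0
(w(-177, -211) - 22271)*(25488 + 11675) = (0 - 22271)*(25488 + 11675) = -22271*37163 = -827657173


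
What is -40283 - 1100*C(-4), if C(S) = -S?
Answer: -44683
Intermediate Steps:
-40283 - 1100*C(-4) = -40283 - (-1100)*(-4) = -40283 - 1100*4 = -40283 - 4400 = -44683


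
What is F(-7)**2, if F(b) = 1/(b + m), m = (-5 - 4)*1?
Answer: 1/256 ≈ 0.0039063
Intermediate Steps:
m = -9 (m = -9*1 = -9)
F(b) = 1/(-9 + b) (F(b) = 1/(b - 9) = 1/(-9 + b))
F(-7)**2 = (1/(-9 - 7))**2 = (1/(-16))**2 = (-1/16)**2 = 1/256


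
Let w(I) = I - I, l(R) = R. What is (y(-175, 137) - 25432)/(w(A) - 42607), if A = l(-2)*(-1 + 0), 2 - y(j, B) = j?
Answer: 25255/42607 ≈ 0.59274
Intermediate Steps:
y(j, B) = 2 - j
A = 2 (A = -2*(-1 + 0) = -2*(-1) = 2)
w(I) = 0
(y(-175, 137) - 25432)/(w(A) - 42607) = ((2 - 1*(-175)) - 25432)/(0 - 42607) = ((2 + 175) - 25432)/(-42607) = (177 - 25432)*(-1/42607) = -25255*(-1/42607) = 25255/42607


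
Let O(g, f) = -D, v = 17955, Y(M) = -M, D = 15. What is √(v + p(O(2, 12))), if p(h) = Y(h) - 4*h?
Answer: √18030 ≈ 134.28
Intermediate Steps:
O(g, f) = -15 (O(g, f) = -1*15 = -15)
p(h) = -5*h (p(h) = -h - 4*h = -5*h)
√(v + p(O(2, 12))) = √(17955 - 5*(-15)) = √(17955 + 75) = √18030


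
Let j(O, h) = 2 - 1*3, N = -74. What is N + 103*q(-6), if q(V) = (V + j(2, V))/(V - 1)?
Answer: 29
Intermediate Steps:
j(O, h) = -1 (j(O, h) = 2 - 3 = -1)
q(V) = 1 (q(V) = (V - 1)/(V - 1) = (-1 + V)/(-1 + V) = 1)
N + 103*q(-6) = -74 + 103*1 = -74 + 103 = 29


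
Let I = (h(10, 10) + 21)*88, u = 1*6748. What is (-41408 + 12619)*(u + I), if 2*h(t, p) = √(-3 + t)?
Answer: -247470244 - 1266716*√7 ≈ -2.5082e+8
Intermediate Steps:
u = 6748
h(t, p) = √(-3 + t)/2
I = 1848 + 44*√7 (I = (√(-3 + 10)/2 + 21)*88 = (√7/2 + 21)*88 = (21 + √7/2)*88 = 1848 + 44*√7 ≈ 1964.4)
(-41408 + 12619)*(u + I) = (-41408 + 12619)*(6748 + (1848 + 44*√7)) = -28789*(8596 + 44*√7) = -247470244 - 1266716*√7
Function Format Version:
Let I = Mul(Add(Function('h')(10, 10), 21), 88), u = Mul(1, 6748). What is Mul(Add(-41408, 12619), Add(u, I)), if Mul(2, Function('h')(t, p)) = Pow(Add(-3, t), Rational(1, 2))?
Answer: Add(-247470244, Mul(-1266716, Pow(7, Rational(1, 2)))) ≈ -2.5082e+8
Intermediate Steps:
u = 6748
Function('h')(t, p) = Mul(Rational(1, 2), Pow(Add(-3, t), Rational(1, 2)))
I = Add(1848, Mul(44, Pow(7, Rational(1, 2)))) (I = Mul(Add(Mul(Rational(1, 2), Pow(Add(-3, 10), Rational(1, 2))), 21), 88) = Mul(Add(Mul(Rational(1, 2), Pow(7, Rational(1, 2))), 21), 88) = Mul(Add(21, Mul(Rational(1, 2), Pow(7, Rational(1, 2)))), 88) = Add(1848, Mul(44, Pow(7, Rational(1, 2)))) ≈ 1964.4)
Mul(Add(-41408, 12619), Add(u, I)) = Mul(Add(-41408, 12619), Add(6748, Add(1848, Mul(44, Pow(7, Rational(1, 2)))))) = Mul(-28789, Add(8596, Mul(44, Pow(7, Rational(1, 2))))) = Add(-247470244, Mul(-1266716, Pow(7, Rational(1, 2))))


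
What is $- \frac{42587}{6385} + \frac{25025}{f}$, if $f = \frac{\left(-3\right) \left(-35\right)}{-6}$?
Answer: $- \frac{9173137}{6385} \approx -1436.7$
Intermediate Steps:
$f = - \frac{35}{2}$ ($f = 105 \left(- \frac{1}{6}\right) = - \frac{35}{2} \approx -17.5$)
$- \frac{42587}{6385} + \frac{25025}{f} = - \frac{42587}{6385} + \frac{25025}{- \frac{35}{2}} = \left(-42587\right) \frac{1}{6385} + 25025 \left(- \frac{2}{35}\right) = - \frac{42587}{6385} - 1430 = - \frac{9173137}{6385}$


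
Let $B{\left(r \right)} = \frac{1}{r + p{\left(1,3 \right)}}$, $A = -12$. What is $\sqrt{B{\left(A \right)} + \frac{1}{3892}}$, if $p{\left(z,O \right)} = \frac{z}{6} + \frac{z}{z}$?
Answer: $\frac{i \sqrt{1472786315}}{126490} \approx 0.3034 i$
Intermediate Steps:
$p{\left(z,O \right)} = 1 + \frac{z}{6}$ ($p{\left(z,O \right)} = z \frac{1}{6} + 1 = \frac{z}{6} + 1 = 1 + \frac{z}{6}$)
$B{\left(r \right)} = \frac{1}{\frac{7}{6} + r}$ ($B{\left(r \right)} = \frac{1}{r + \left(1 + \frac{1}{6} \cdot 1\right)} = \frac{1}{r + \left(1 + \frac{1}{6}\right)} = \frac{1}{r + \frac{7}{6}} = \frac{1}{\frac{7}{6} + r}$)
$\sqrt{B{\left(A \right)} + \frac{1}{3892}} = \sqrt{\frac{6}{7 + 6 \left(-12\right)} + \frac{1}{3892}} = \sqrt{\frac{6}{7 - 72} + \frac{1}{3892}} = \sqrt{\frac{6}{-65} + \frac{1}{3892}} = \sqrt{6 \left(- \frac{1}{65}\right) + \frac{1}{3892}} = \sqrt{- \frac{6}{65} + \frac{1}{3892}} = \sqrt{- \frac{23287}{252980}} = \frac{i \sqrt{1472786315}}{126490}$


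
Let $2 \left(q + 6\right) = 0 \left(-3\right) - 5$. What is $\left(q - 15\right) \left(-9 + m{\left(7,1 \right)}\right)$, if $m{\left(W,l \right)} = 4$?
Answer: $\frac{235}{2} \approx 117.5$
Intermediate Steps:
$q = - \frac{17}{2}$ ($q = -6 + \frac{0 \left(-3\right) - 5}{2} = -6 + \frac{0 - 5}{2} = -6 + \frac{1}{2} \left(-5\right) = -6 - \frac{5}{2} = - \frac{17}{2} \approx -8.5$)
$\left(q - 15\right) \left(-9 + m{\left(7,1 \right)}\right) = \left(- \frac{17}{2} - 15\right) \left(-9 + 4\right) = \left(- \frac{47}{2}\right) \left(-5\right) = \frac{235}{2}$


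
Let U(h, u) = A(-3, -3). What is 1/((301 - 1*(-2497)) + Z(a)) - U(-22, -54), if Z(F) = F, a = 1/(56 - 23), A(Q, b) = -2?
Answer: 184703/92335 ≈ 2.0004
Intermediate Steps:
U(h, u) = -2
a = 1/33 ≈ 0.030303
1/((301 - 1*(-2497)) + Z(a)) - U(-22, -54) = 1/((301 - 1*(-2497)) + 1/33) - 1*(-2) = 1/((301 + 2497) + 1/33) + 2 = 1/(2798 + 1/33) + 2 = 1/(92335/33) + 2 = 33/92335 + 2 = 184703/92335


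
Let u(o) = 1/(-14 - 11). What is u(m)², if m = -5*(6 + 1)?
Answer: 1/625 ≈ 0.0016000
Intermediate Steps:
m = -35 (m = -5*7 = -35)
u(o) = -1/25 (u(o) = 1/(-25) = -1/25)
u(m)² = (-1/25)² = 1/625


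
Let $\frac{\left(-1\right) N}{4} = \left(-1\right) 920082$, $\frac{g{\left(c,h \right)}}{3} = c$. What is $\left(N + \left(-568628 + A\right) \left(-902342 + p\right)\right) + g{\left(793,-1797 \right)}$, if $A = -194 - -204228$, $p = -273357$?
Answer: $428656483913$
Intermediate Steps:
$g{\left(c,h \right)} = 3 c$
$A = 204034$ ($A = -194 + 204228 = 204034$)
$N = 3680328$ ($N = - 4 \left(\left(-1\right) 920082\right) = \left(-4\right) \left(-920082\right) = 3680328$)
$\left(N + \left(-568628 + A\right) \left(-902342 + p\right)\right) + g{\left(793,-1797 \right)} = \left(3680328 + \left(-568628 + 204034\right) \left(-902342 - 273357\right)\right) + 3 \cdot 793 = \left(3680328 - -428652801206\right) + 2379 = \left(3680328 + 428652801206\right) + 2379 = 428656481534 + 2379 = 428656483913$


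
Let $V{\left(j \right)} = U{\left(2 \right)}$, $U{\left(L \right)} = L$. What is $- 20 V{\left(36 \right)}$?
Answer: $-40$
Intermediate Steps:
$V{\left(j \right)} = 2$
$- 20 V{\left(36 \right)} = \left(-20\right) 2 = -40$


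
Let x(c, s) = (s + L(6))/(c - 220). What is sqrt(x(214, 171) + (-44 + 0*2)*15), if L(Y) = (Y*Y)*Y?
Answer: 3*I*sqrt(322)/2 ≈ 26.917*I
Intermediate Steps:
L(Y) = Y**3 (L(Y) = Y**2*Y = Y**3)
x(c, s) = (216 + s)/(-220 + c) (x(c, s) = (s + 6**3)/(c - 220) = (s + 216)/(-220 + c) = (216 + s)/(-220 + c))
sqrt(x(214, 171) + (-44 + 0*2)*15) = sqrt((216 + 171)/(-220 + 214) + (-44 + 0*2)*15) = sqrt(387/(-6) + (-44 + 0)*15) = sqrt(-1/6*387 - 44*15) = sqrt(-129/2 - 660) = sqrt(-1449/2) = 3*I*sqrt(322)/2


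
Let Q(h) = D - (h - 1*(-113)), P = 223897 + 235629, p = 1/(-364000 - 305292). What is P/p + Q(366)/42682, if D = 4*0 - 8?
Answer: -13127151100418231/42682 ≈ -3.0756e+11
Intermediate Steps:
p = -1/669292 (p = 1/(-669292) = -1/669292 ≈ -1.4941e-6)
D = -8 (D = 0 - 8 = -8)
P = 459526
Q(h) = -121 - h (Q(h) = -8 - (h - 1*(-113)) = -8 - (h + 113) = -8 - (113 + h) = -8 + (-113 - h) = -121 - h)
P/p + Q(366)/42682 = 459526/(-1/669292) + (-121 - 1*366)/42682 = 459526*(-669292) + (-121 - 366)*(1/42682) = -307557075592 - 487*1/42682 = -307557075592 - 487/42682 = -13127151100418231/42682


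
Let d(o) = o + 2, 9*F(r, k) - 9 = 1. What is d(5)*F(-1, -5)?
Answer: 70/9 ≈ 7.7778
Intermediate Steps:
F(r, k) = 10/9 (F(r, k) = 1 + (1/9)*1 = 1 + 1/9 = 10/9)
d(o) = 2 + o
d(5)*F(-1, -5) = (2 + 5)*(10/9) = 7*(10/9) = 70/9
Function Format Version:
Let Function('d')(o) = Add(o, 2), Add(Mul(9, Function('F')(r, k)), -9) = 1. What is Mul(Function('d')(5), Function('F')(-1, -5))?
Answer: Rational(70, 9) ≈ 7.7778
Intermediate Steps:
Function('F')(r, k) = Rational(10, 9) (Function('F')(r, k) = Add(1, Mul(Rational(1, 9), 1)) = Add(1, Rational(1, 9)) = Rational(10, 9))
Function('d')(o) = Add(2, o)
Mul(Function('d')(5), Function('F')(-1, -5)) = Mul(Add(2, 5), Rational(10, 9)) = Mul(7, Rational(10, 9)) = Rational(70, 9)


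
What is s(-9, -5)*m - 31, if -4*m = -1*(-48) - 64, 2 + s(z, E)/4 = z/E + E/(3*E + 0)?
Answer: -433/15 ≈ -28.867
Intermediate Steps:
s(z, E) = -20/3 + 4*z/E (s(z, E) = -8 + 4*(z/E + E/(3*E + 0)) = -8 + 4*(z/E + E/((3*E))) = -8 + 4*(z/E + E*(1/(3*E))) = -8 + 4*(z/E + ⅓) = -8 + 4*(⅓ + z/E) = -8 + (4/3 + 4*z/E) = -20/3 + 4*z/E)
m = 4 (m = -(-1*(-48) - 64)/4 = -(48 - 64)/4 = -¼*(-16) = 4)
s(-9, -5)*m - 31 = (-20/3 + 4*(-9)/(-5))*4 - 31 = (-20/3 + 4*(-9)*(-⅕))*4 - 31 = (-20/3 + 36/5)*4 - 31 = (8/15)*4 - 31 = 32/15 - 31 = -433/15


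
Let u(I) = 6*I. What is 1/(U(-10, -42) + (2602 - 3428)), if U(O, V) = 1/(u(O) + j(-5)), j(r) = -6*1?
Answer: -66/54517 ≈ -0.0012106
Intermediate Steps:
j(r) = -6
U(O, V) = 1/(-6 + 6*O) (U(O, V) = 1/(6*O - 6) = 1/(-6 + 6*O))
1/(U(-10, -42) + (2602 - 3428)) = 1/(1/(6*(-1 - 10)) + (2602 - 3428)) = 1/((⅙)/(-11) - 826) = 1/((⅙)*(-1/11) - 826) = 1/(-1/66 - 826) = 1/(-54517/66) = -66/54517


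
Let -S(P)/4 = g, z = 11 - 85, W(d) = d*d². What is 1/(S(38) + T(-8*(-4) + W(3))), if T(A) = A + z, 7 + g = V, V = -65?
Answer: 1/273 ≈ 0.0036630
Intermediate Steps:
W(d) = d³
g = -72 (g = -7 - 65 = -72)
z = -74
T(A) = -74 + A (T(A) = A - 74 = -74 + A)
S(P) = 288 (S(P) = -4*(-72) = 288)
1/(S(38) + T(-8*(-4) + W(3))) = 1/(288 + (-74 + (-8*(-4) + 3³))) = 1/(288 + (-74 + (32 + 27))) = 1/(288 + (-74 + 59)) = 1/(288 - 15) = 1/273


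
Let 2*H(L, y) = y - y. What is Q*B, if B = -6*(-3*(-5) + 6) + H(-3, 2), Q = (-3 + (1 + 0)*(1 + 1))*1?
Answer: 126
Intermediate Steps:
H(L, y) = 0 (H(L, y) = (y - y)/2 = (1/2)*0 = 0)
Q = -1 (Q = (-3 + 1*2)*1 = (-3 + 2)*1 = -1*1 = -1)
B = -126 (B = -6*(-3*(-5) + 6) + 0 = -6*(15 + 6) + 0 = -6*21 + 0 = -126 + 0 = -126)
Q*B = -1*(-126) = 126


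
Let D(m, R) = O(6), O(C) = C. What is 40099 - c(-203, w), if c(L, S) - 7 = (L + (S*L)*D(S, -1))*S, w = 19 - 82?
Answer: 4861545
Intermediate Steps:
D(m, R) = 6
w = -63
c(L, S) = 7 + S*(L + 6*L*S) (c(L, S) = 7 + (L + (S*L)*6)*S = 7 + (L + (L*S)*6)*S = 7 + (L + 6*L*S)*S = 7 + S*(L + 6*L*S))
40099 - c(-203, w) = 40099 - (7 - 203*(-63) + 6*(-203)*(-63)²) = 40099 - (7 + 12789 + 6*(-203)*3969) = 40099 - (7 + 12789 - 4834242) = 40099 - 1*(-4821446) = 40099 + 4821446 = 4861545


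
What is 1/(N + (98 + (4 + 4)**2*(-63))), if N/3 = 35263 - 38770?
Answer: -1/14455 ≈ -6.9180e-5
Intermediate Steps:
N = -10521 (N = 3*(35263 - 38770) = 3*(-3507) = -10521)
1/(N + (98 + (4 + 4)**2*(-63))) = 1/(-10521 + (98 + (4 + 4)**2*(-63))) = 1/(-10521 + (98 + 8**2*(-63))) = 1/(-10521 + (98 + 64*(-63))) = 1/(-10521 + (98 - 4032)) = 1/(-10521 - 3934) = 1/(-14455) = -1/14455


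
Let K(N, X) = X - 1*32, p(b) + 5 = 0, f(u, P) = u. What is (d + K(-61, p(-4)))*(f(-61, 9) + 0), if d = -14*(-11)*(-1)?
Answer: 11651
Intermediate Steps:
p(b) = -5 (p(b) = -5 + 0 = -5)
d = -154 (d = 154*(-1) = -154)
K(N, X) = -32 + X (K(N, X) = X - 32 = -32 + X)
(d + K(-61, p(-4)))*(f(-61, 9) + 0) = (-154 + (-32 - 5))*(-61 + 0) = (-154 - 37)*(-61) = -191*(-61) = 11651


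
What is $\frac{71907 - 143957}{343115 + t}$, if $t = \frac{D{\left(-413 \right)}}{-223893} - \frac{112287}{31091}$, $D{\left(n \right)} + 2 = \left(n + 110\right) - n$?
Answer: $- \frac{27863565322175}{132689889953507} \approx -0.20999$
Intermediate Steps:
$D{\left(n \right)} = 108$ ($D{\left(n \right)} = -2 + \left(\left(n + 110\right) - n\right) = -2 + \left(\left(110 + n\right) - n\right) = -2 + 110 = 108$)
$t = - \frac{2793736791}{773450807}$ ($t = \frac{108}{-223893} - \frac{112287}{31091} = 108 \left(- \frac{1}{223893}\right) - \frac{112287}{31091} = - \frac{12}{24877} - \frac{112287}{31091} = - \frac{2793736791}{773450807} \approx -3.612$)
$\frac{71907 - 143957}{343115 + t} = \frac{71907 - 143957}{343115 - \frac{2793736791}{773450807}} = - \frac{72050}{\frac{265379779907014}{773450807}} = \left(-72050\right) \frac{773450807}{265379779907014} = - \frac{27863565322175}{132689889953507}$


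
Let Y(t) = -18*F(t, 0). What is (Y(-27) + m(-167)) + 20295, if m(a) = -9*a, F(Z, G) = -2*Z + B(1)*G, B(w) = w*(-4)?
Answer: 20826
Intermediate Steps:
B(w) = -4*w
F(Z, G) = -4*G - 2*Z (F(Z, G) = -2*Z + (-4*1)*G = -2*Z - 4*G = -4*G - 2*Z)
Y(t) = 36*t (Y(t) = -18*(-4*0 - 2*t) = -18*(0 - 2*t) = -(-36)*t = 36*t)
(Y(-27) + m(-167)) + 20295 = (36*(-27) - 9*(-167)) + 20295 = (-972 + 1503) + 20295 = 531 + 20295 = 20826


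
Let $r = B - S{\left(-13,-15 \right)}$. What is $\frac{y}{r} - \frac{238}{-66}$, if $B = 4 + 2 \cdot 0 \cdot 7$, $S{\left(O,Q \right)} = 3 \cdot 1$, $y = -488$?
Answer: $- \frac{15985}{33} \approx -484.39$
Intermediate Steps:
$S{\left(O,Q \right)} = 3$
$B = 4$ ($B = 4 + 0 \cdot 7 = 4 + 0 = 4$)
$r = 1$ ($r = 4 - 3 = 1$)
$\frac{y}{r} - \frac{238}{-66} = - \frac{488}{1} - \frac{238}{-66} = \left(-488\right) 1 - - \frac{119}{33} = -488 + \frac{119}{33} = - \frac{15985}{33}$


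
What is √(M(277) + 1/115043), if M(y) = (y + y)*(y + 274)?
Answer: √4040003676589689/115043 ≈ 552.50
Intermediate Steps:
M(y) = 2*y*(274 + y) (M(y) = (2*y)*(274 + y) = 2*y*(274 + y))
√(M(277) + 1/115043) = √(2*277*(274 + 277) + 1/115043) = √(2*277*551 + 1/115043) = √(305254 + 1/115043) = √(35117335923/115043) = √4040003676589689/115043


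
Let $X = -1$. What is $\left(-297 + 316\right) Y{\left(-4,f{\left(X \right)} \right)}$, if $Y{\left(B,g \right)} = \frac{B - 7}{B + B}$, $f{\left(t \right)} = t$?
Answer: $\frac{209}{8} \approx 26.125$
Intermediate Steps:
$Y{\left(B,g \right)} = \frac{-7 + B}{2 B}$
$\left(-297 + 316\right) Y{\left(-4,f{\left(X \right)} \right)} = \left(-297 + 316\right) \frac{-7 - 4}{2 \left(-4\right)} = 19 \cdot \frac{1}{2} \left(- \frac{1}{4}\right) \left(-11\right) = 19 \cdot \frac{11}{8} = \frac{209}{8}$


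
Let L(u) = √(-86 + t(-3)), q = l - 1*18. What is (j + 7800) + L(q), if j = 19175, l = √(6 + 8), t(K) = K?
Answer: 26975 + I*√89 ≈ 26975.0 + 9.434*I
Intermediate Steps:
l = √14 ≈ 3.7417
q = -18 + √14 (q = √14 - 1*18 = √14 - 18 = -18 + √14 ≈ -14.258)
L(u) = I*√89 (L(u) = √(-86 - 3) = √(-89) = I*√89)
(j + 7800) + L(q) = (19175 + 7800) + I*√89 = 26975 + I*√89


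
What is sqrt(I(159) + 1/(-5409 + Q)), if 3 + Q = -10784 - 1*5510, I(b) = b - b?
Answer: I*sqrt(21706)/21706 ≈ 0.0067875*I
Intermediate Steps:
I(b) = 0
Q = -16297 (Q = -3 + (-10784 - 1*5510) = -3 + (-10784 - 5510) = -3 - 16294 = -16297)
sqrt(I(159) + 1/(-5409 + Q)) = sqrt(0 + 1/(-5409 - 16297)) = sqrt(0 + 1/(-21706)) = sqrt(0 - 1/21706) = sqrt(-1/21706) = I*sqrt(21706)/21706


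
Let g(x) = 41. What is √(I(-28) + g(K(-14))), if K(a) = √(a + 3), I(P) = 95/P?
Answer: 9*√91/14 ≈ 6.1325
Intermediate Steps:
K(a) = √(3 + a)
√(I(-28) + g(K(-14))) = √(95/(-28) + 41) = √(95*(-1/28) + 41) = √(-95/28 + 41) = √(1053/28) = 9*√91/14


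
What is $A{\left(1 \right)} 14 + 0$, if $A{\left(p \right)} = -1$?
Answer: $-14$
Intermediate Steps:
$A{\left(1 \right)} 14 + 0 = \left(-1\right) 14 + 0 = -14 + 0 = -14$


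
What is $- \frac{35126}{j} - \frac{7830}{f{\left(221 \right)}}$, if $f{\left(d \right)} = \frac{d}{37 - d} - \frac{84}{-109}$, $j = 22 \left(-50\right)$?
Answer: $\frac{86522785379}{4748150} \approx 18222.0$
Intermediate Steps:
$j = -1100$
$f{\left(d \right)} = \frac{84}{109} + \frac{d}{37 - d}$ ($f{\left(d \right)} = \frac{d}{37 - d} - - \frac{84}{109} = \frac{d}{37 - d} + \frac{84}{109} = \frac{84}{109} + \frac{d}{37 - d}$)
$- \frac{35126}{j} - \frac{7830}{f{\left(221 \right)}} = - \frac{35126}{-1100} - \frac{7830}{\frac{1}{109} \frac{1}{-37 + 221} \left(-3108 - 5525\right)} = \left(-35126\right) \left(- \frac{1}{1100}\right) - \frac{7830}{\frac{1}{109} \cdot \frac{1}{184} \left(-3108 - 5525\right)} = \frac{17563}{550} - \frac{7830}{\frac{1}{109} \cdot \frac{1}{184} \left(-8633\right)} = \frac{17563}{550} - \frac{7830}{- \frac{8633}{20056}} = \frac{17563}{550} - - \frac{157038480}{8633} = \frac{17563}{550} + \frac{157038480}{8633} = \frac{86522785379}{4748150}$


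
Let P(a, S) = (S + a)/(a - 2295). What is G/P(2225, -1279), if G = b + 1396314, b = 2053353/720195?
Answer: -335206804861/3244307 ≈ -1.0332e+5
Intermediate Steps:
b = 684451/240065 (b = 2053353*(1/720195) = 684451/240065 ≈ 2.8511)
P(a, S) = (S + a)/(-2295 + a)
G = 335206804861/240065 (G = 684451/240065 + 1396314 = 335206804861/240065 ≈ 1.3963e+6)
G/P(2225, -1279) = 335206804861/(240065*(((-1279 + 2225)/(-2295 + 2225)))) = 335206804861/(240065*((946/(-70)))) = 335206804861/(240065*((-1/70*946))) = 335206804861/(240065*(-473/35)) = (335206804861/240065)*(-35/473) = -335206804861/3244307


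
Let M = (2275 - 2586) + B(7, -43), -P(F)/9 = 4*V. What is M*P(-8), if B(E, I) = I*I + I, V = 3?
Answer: -161460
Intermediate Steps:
B(E, I) = I + I² (B(E, I) = I² + I = I + I²)
P(F) = -108 (P(F) = -36*3 = -9*12 = -108)
M = 1495 (M = (2275 - 2586) - 43*(1 - 43) = -311 - 43*(-42) = -311 + 1806 = 1495)
M*P(-8) = 1495*(-108) = -161460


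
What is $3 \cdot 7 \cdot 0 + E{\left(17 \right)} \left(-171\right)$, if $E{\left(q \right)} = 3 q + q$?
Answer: $-11628$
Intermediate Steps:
$E{\left(q \right)} = 4 q$
$3 \cdot 7 \cdot 0 + E{\left(17 \right)} \left(-171\right) = 3 \cdot 7 \cdot 0 + 4 \cdot 17 \left(-171\right) = 21 \cdot 0 + 68 \left(-171\right) = 0 - 11628 = -11628$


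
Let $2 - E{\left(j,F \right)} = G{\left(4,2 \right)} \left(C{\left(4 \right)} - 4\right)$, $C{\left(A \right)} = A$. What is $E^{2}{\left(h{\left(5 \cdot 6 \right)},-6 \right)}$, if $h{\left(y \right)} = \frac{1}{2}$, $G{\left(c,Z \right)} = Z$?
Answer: $4$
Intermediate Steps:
$h{\left(y \right)} = \frac{1}{2}$
$E{\left(j,F \right)} = 2$ ($E{\left(j,F \right)} = 2 - 2 \left(4 - 4\right) = 2 - 2 \cdot 0 = 2 - 0 = 2 + 0 = 2$)
$E^{2}{\left(h{\left(5 \cdot 6 \right)},-6 \right)} = 2^{2} = 4$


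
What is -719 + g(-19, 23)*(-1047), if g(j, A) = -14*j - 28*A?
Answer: 395047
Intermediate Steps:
g(j, A) = -28*A - 14*j
-719 + g(-19, 23)*(-1047) = -719 + (-28*23 - 14*(-19))*(-1047) = -719 + (-644 + 266)*(-1047) = -719 - 378*(-1047) = -719 + 395766 = 395047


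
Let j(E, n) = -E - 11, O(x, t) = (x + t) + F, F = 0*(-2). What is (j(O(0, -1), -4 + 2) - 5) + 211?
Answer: 196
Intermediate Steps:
F = 0
O(x, t) = t + x (O(x, t) = (x + t) + 0 = (t + x) + 0 = t + x)
j(E, n) = -11 - E
(j(O(0, -1), -4 + 2) - 5) + 211 = ((-11 - (-1 + 0)) - 5) + 211 = ((-11 - 1*(-1)) - 5) + 211 = ((-11 + 1) - 5) + 211 = (-10 - 5) + 211 = -15 + 211 = 196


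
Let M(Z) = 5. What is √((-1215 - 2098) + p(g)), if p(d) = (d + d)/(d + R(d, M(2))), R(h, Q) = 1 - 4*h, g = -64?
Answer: I*√123430641/193 ≈ 57.564*I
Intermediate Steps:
p(d) = 2*d/(1 - 3*d) (p(d) = (d + d)/(d + (1 - 4*d)) = (2*d)/(1 - 3*d) = 2*d/(1 - 3*d))
√((-1215 - 2098) + p(g)) = √((-1215 - 2098) - 2*(-64)/(-1 + 3*(-64))) = √(-3313 - 2*(-64)/(-1 - 192)) = √(-3313 - 2*(-64)/(-193)) = √(-3313 - 2*(-64)*(-1/193)) = √(-3313 - 128/193) = √(-639537/193) = I*√123430641/193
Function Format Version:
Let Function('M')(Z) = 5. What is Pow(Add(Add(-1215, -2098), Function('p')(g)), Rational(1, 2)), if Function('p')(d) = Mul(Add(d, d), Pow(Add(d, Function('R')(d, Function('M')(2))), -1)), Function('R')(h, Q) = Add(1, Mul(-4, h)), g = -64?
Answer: Mul(Rational(1, 193), I, Pow(123430641, Rational(1, 2))) ≈ Mul(57.564, I)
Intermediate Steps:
Function('p')(d) = Mul(2, d, Pow(Add(1, Mul(-3, d)), -1)) (Function('p')(d) = Mul(Add(d, d), Pow(Add(d, Add(1, Mul(-4, d))), -1)) = Mul(Mul(2, d), Pow(Add(1, Mul(-3, d)), -1)) = Mul(2, d, Pow(Add(1, Mul(-3, d)), -1)))
Pow(Add(Add(-1215, -2098), Function('p')(g)), Rational(1, 2)) = Pow(Add(Add(-1215, -2098), Mul(-2, -64, Pow(Add(-1, Mul(3, -64)), -1))), Rational(1, 2)) = Pow(Add(-3313, Mul(-2, -64, Pow(Add(-1, -192), -1))), Rational(1, 2)) = Pow(Add(-3313, Mul(-2, -64, Pow(-193, -1))), Rational(1, 2)) = Pow(Add(-3313, Mul(-2, -64, Rational(-1, 193))), Rational(1, 2)) = Pow(Add(-3313, Rational(-128, 193)), Rational(1, 2)) = Pow(Rational(-639537, 193), Rational(1, 2)) = Mul(Rational(1, 193), I, Pow(123430641, Rational(1, 2)))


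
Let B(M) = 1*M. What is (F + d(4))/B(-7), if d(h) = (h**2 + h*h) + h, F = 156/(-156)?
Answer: -5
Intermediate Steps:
F = -1 (F = 156*(-1/156) = -1)
B(M) = M
d(h) = h + 2*h**2 (d(h) = (h**2 + h**2) + h = 2*h**2 + h = h + 2*h**2)
(F + d(4))/B(-7) = (-1 + 4*(1 + 2*4))/(-7) = (-1 + 4*(1 + 8))*(-1/7) = (-1 + 4*9)*(-1/7) = (-1 + 36)*(-1/7) = 35*(-1/7) = -5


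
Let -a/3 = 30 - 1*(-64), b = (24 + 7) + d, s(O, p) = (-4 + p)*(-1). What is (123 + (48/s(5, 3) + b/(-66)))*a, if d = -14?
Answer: -529643/11 ≈ -48149.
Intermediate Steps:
s(O, p) = 4 - p
b = 17 (b = (24 + 7) - 14 = 31 - 14 = 17)
a = -282 (a = -3*(30 - 1*(-64)) = -3*(30 + 64) = -3*94 = -282)
(123 + (48/s(5, 3) + b/(-66)))*a = (123 + (48/(4 - 1*3) + 17/(-66)))*(-282) = (123 + (48/(4 - 3) + 17*(-1/66)))*(-282) = (123 + (48/1 - 17/66))*(-282) = (123 + (48*1 - 17/66))*(-282) = (123 + (48 - 17/66))*(-282) = (123 + 3151/66)*(-282) = (11269/66)*(-282) = -529643/11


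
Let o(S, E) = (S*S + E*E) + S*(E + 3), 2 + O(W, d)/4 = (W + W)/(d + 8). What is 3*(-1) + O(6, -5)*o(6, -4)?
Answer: 365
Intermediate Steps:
O(W, d) = -8 + 8*W/(8 + d) (O(W, d) = -8 + 4*((W + W)/(d + 8)) = -8 + 4*((2*W)/(8 + d)) = -8 + 4*(2*W/(8 + d)) = -8 + 8*W/(8 + d))
o(S, E) = E**2 + S**2 + S*(3 + E) (o(S, E) = (S**2 + E**2) + S*(3 + E) = (E**2 + S**2) + S*(3 + E) = E**2 + S**2 + S*(3 + E))
3*(-1) + O(6, -5)*o(6, -4) = 3*(-1) + (8*(-8 + 6 - 1*(-5))/(8 - 5))*((-4)**2 + 6**2 + 3*6 - 4*6) = -3 + (8*(-8 + 6 + 5)/3)*(16 + 36 + 18 - 24) = -3 + (8*(1/3)*3)*46 = -3 + 8*46 = -3 + 368 = 365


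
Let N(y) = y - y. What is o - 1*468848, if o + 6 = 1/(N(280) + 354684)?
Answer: -166295012135/354684 ≈ -4.6885e+5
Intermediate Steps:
N(y) = 0
o = -2128103/354684 (o = -6 + 1/(0 + 354684) = -6 + 1/354684 = -2128103/354684 ≈ -6.0000)
o - 1*468848 = -2128103/354684 - 1*468848 = -2128103/354684 - 468848 = -166295012135/354684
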